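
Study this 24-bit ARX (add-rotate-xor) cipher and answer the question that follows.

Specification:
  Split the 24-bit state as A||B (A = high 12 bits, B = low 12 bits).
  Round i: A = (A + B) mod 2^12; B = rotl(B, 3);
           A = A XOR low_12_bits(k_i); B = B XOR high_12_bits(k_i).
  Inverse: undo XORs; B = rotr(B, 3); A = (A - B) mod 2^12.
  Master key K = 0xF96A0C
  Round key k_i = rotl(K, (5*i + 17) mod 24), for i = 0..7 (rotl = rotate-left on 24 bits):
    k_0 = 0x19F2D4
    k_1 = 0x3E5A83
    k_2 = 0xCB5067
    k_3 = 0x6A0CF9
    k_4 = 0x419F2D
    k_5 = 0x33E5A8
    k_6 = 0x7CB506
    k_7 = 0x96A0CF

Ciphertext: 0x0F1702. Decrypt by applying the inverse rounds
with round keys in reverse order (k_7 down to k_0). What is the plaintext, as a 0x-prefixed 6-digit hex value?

s_0 = ciphertext = 0x0F1702
s_1 = InvRound(s_0, k_7) = 0xE711CD
s_2 = InvRound(s_1, k_6) = 0xEB7CC0
s_3 = InvRound(s_2, k_5) = 0xD20DFF
s_4 = InvRound(s_3, k_4) = 0x4D1D3C
s_5 = InvRound(s_4, k_3) = 0xEB5973
s_6 = InvRound(s_5, k_2) = 0x21ACB8
s_7 = InvRound(s_6, k_1) = 0xCAEBEB
s_8 = InvRound(s_7, k_0) = 0x52C94E

0x52C94E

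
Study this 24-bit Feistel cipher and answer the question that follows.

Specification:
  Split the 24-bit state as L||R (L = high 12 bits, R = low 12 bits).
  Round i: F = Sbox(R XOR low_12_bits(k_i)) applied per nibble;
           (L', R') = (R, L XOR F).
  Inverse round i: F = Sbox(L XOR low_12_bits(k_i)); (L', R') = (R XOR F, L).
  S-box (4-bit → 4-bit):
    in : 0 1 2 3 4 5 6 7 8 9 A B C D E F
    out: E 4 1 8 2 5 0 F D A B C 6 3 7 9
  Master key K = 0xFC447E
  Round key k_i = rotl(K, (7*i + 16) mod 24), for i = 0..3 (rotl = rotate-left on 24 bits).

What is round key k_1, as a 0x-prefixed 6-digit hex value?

0x7E223F

K = 0xFC447E
k_0 = rotl(K, (7*0+16) mod 24) = rotl(K, 16) = 0x7EFC44
k_1 = rotl(K, (7*1+16) mod 24) = rotl(K, 23) = 0x7E223F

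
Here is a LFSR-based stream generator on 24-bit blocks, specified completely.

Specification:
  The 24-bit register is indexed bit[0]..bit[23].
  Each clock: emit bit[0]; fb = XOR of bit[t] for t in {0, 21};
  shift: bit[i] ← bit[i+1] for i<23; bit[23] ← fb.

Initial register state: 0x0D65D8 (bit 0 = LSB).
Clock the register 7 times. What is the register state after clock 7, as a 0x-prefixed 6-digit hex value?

reg_0 = 0x0D65D8
clock 1: out=0, reg = 0x06B2EC
clock 2: out=0, reg = 0x035976
clock 3: out=0, reg = 0x01ACBB
clock 4: out=1, reg = 0x80D65D
clock 5: out=1, reg = 0xC06B2E
clock 6: out=0, reg = 0x603597
clock 7: out=1, reg = 0x301ACB

0x301ACB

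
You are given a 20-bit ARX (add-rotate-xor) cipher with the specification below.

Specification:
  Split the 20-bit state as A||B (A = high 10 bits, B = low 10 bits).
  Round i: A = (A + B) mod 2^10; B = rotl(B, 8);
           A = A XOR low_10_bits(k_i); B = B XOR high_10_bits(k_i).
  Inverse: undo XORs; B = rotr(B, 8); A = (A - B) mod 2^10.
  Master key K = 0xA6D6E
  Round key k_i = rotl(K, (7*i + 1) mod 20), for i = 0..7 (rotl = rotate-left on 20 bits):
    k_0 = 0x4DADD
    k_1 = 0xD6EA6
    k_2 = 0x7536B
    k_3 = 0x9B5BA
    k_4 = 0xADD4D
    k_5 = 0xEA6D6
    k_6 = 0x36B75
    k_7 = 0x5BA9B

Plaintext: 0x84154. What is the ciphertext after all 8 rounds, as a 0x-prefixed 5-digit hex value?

0xA9D3A

s_0 = plaintext = 0x84154
s_1 = Round(s_0, k_0) = 0x6E563
s_2 = Round(s_1, k_1) = 0x6E803
s_3 = Round(s_2, k_2) = 0xB5AD4
s_4 = Round(s_3, k_3) = 0x042D8
s_5 = Round(s_4, k_4) = 0xE9601
s_6 = Round(s_5, k_5) = 0xDC229
s_7 = Round(s_6, k_6) = 0xBB150
s_8 = Round(s_7, k_7) = 0xA9D3A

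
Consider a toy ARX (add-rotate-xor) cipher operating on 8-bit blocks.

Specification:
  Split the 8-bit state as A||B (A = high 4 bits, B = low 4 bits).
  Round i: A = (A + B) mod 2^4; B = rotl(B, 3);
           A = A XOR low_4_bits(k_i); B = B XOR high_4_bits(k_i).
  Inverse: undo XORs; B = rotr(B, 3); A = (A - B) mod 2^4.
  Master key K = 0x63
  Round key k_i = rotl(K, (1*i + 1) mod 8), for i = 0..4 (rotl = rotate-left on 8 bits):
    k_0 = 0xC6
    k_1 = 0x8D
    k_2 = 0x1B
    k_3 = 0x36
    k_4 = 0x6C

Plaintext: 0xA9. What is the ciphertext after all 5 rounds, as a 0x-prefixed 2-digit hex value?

0x3A

s_0 = plaintext = 0xA9
s_1 = Round(s_0, k_0) = 0x50
s_2 = Round(s_1, k_1) = 0x88
s_3 = Round(s_2, k_2) = 0xB5
s_4 = Round(s_3, k_3) = 0x69
s_5 = Round(s_4, k_4) = 0x3A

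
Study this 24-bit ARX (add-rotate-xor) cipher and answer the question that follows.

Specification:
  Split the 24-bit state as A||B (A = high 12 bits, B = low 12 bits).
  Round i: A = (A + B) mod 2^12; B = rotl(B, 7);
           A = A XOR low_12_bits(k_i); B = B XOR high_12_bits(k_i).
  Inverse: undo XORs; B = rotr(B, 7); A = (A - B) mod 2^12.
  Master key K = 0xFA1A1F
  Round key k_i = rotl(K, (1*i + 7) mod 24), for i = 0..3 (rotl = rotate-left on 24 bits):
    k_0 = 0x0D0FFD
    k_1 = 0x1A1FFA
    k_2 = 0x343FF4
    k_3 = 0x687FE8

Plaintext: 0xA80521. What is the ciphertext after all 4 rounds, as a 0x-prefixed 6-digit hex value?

s_0 = plaintext = 0xA80521
s_1 = Round(s_0, k_0) = 0x05C079
s_2 = Round(s_1, k_1) = 0xF2FD22
s_3 = Round(s_2, k_2) = 0x3A522A
s_4 = Round(s_3, k_3) = 0xA27396

0xA27396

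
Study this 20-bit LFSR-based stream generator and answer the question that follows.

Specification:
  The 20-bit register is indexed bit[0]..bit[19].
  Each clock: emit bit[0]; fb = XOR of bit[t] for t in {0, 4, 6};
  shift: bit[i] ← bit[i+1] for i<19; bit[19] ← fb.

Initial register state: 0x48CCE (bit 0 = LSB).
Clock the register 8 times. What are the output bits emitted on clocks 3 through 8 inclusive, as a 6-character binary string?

reg_0 = 0x48CCE
clock 1: out=0, reg = 0xA4667
clock 2: out=1, reg = 0x52333
clock 3: out=1, reg = 0x29199
clock 4: out=1, reg = 0x148CC
clock 5: out=0, reg = 0x8A466
clock 6: out=0, reg = 0xC5233
clock 7: out=1, reg = 0x62919
clock 8: out=1, reg = 0x3148C

110011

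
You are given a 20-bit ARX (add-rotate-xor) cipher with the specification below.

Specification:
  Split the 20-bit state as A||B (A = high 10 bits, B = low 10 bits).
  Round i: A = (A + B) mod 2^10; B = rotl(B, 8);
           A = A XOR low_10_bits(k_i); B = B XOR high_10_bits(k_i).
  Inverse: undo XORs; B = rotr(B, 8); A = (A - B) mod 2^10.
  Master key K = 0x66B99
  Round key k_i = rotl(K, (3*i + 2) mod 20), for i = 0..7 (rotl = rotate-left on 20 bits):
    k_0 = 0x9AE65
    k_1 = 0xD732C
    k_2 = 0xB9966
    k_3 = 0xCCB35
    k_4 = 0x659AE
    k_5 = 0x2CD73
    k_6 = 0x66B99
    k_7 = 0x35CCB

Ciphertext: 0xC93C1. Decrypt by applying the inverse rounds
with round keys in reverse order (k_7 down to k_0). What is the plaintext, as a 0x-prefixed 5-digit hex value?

s_0 = ciphertext = 0xC93C1
s_1 = InvRound(s_0, k_7) = 0xE505B
s_2 = InvRound(s_1, k_6) = 0x42305
s_3 = InvRound(s_2, k_5) = 0x682DB
s_4 = InvRound(s_3, k_4) = 0xB5D37
s_5 = InvRound(s_4, k_3) = 0x73016
s_6 = InvRound(s_5, k_2) = 0x3A3C2
s_7 = InvRound(s_6, k_1) = 0x53278
s_8 = InvRound(s_7, k_0) = 0xB744C

0xB744C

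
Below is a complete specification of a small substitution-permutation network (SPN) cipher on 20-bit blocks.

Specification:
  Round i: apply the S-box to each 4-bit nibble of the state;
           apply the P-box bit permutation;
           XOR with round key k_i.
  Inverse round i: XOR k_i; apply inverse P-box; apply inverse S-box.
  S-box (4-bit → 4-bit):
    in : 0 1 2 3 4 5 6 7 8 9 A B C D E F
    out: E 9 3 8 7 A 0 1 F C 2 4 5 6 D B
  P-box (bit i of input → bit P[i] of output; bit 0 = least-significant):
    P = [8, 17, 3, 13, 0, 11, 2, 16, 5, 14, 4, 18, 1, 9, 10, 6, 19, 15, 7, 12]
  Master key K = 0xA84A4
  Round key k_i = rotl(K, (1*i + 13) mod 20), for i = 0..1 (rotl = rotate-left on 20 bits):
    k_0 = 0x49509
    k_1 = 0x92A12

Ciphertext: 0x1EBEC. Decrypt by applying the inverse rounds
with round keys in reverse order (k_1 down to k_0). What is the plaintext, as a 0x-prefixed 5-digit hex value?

s_0 = ciphertext = 0x1EBEC
s_1 = InvRound(s_0, k_1) = 0x414BC
s_2 = InvRound(s_1, k_0) = 0xD6CC7

0xD6CC7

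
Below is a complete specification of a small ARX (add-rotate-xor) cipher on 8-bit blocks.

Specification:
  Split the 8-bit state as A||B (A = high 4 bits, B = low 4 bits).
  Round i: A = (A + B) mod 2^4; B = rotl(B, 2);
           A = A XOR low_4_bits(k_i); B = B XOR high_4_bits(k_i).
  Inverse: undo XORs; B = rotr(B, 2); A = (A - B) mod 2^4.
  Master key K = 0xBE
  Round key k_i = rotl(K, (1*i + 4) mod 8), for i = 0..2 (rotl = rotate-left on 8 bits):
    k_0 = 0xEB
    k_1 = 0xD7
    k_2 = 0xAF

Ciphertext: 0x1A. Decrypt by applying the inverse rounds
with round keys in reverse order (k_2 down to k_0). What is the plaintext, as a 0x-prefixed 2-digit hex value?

0x36

s_0 = ciphertext = 0x1A
s_1 = InvRound(s_0, k_2) = 0xE0
s_2 = InvRound(s_1, k_1) = 0x27
s_3 = InvRound(s_2, k_0) = 0x36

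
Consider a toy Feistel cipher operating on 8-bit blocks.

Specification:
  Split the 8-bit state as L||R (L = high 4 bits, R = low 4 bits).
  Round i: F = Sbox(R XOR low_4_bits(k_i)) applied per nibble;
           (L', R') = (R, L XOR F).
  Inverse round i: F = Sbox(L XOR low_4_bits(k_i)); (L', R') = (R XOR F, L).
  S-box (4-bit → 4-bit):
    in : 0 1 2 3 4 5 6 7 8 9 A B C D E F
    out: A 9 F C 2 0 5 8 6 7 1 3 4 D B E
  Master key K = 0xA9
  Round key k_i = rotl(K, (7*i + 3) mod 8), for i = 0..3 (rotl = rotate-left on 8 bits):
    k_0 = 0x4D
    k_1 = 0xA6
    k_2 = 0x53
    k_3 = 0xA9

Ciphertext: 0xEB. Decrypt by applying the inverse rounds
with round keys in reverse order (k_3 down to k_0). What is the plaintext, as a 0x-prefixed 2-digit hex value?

s_0 = ciphertext = 0xEB
s_1 = InvRound(s_0, k_3) = 0x3E
s_2 = InvRound(s_1, k_2) = 0x43
s_3 = InvRound(s_2, k_1) = 0xC4
s_4 = InvRound(s_3, k_0) = 0xDC

0xDC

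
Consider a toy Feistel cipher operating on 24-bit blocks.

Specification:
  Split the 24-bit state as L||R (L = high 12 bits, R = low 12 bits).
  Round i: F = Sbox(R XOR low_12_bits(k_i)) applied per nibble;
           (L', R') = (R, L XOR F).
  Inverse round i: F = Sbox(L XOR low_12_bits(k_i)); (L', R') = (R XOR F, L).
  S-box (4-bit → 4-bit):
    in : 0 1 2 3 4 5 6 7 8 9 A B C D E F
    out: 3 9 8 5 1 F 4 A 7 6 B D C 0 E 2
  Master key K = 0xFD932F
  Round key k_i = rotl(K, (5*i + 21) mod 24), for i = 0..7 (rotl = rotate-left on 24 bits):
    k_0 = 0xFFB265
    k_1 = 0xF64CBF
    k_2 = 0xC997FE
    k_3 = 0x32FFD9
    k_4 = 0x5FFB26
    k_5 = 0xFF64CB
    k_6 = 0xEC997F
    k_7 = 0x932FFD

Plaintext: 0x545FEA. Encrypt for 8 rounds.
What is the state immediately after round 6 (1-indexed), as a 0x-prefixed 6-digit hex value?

0xE46350

s_0 = plaintext = 0x545FEA
s_1 = Round(s_0, k_0) = 0xFEA537
s_2 = Round(s_1, k_1) = 0x53799D
s_3 = Round(s_2, k_2) = 0x99DB72
s_4 = Round(s_3, k_3) = 0xB72820
s_5 = Round(s_4, k_4) = 0x820E46
s_6 = Round(s_5, k_5) = 0xE46350
s_7 = Round(s_6, k_6) = 0x3505C4
s_8 = Round(s_7, k_7) = 0x5C4806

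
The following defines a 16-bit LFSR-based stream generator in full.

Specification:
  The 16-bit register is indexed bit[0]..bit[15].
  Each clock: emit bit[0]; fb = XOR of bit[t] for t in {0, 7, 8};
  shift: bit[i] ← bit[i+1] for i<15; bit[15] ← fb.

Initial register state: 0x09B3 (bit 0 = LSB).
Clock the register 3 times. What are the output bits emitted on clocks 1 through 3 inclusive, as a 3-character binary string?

110

reg_0 = 0x09B3
clock 1: out=1, reg = 0x84D9
clock 2: out=1, reg = 0x426C
clock 3: out=0, reg = 0x2136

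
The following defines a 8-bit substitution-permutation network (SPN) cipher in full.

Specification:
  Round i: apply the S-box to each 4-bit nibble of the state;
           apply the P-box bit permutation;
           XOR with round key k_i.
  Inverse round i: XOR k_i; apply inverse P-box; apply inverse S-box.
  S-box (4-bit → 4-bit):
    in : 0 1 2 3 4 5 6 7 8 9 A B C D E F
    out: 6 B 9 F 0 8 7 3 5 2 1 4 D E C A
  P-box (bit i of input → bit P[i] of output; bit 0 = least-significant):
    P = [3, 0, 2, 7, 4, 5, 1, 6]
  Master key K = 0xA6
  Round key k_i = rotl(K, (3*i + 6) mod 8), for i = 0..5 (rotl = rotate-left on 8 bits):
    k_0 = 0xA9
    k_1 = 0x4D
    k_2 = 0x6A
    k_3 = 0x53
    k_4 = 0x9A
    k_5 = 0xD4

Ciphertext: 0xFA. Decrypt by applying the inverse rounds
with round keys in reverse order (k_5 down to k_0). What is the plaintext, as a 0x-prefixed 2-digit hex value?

s_0 = ciphertext = 0xFA
s_1 = InvRound(s_0, k_5) = 0x08
s_2 = InvRound(s_1, k_4) = 0x85
s_3 = InvRound(s_2, k_3) = 0xCE
s_4 = InvRound(s_3, k_2) = 0x9E
s_5 = InvRound(s_4, k_1) = 0xCF
s_6 = InvRound(s_5, k_0) = 0xDB

0xDB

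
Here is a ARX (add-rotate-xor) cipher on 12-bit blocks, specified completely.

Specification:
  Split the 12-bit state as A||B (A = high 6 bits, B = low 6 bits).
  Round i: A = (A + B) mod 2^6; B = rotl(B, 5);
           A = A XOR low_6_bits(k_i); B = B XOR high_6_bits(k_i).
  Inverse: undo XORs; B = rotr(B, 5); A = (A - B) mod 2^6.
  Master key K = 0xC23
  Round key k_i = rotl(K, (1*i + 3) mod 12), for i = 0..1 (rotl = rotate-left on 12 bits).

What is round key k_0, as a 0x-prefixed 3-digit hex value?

K = 0xC23
k_0 = rotl(K, (1*0+3) mod 12) = rotl(K, 3) = 0x11E

0x11E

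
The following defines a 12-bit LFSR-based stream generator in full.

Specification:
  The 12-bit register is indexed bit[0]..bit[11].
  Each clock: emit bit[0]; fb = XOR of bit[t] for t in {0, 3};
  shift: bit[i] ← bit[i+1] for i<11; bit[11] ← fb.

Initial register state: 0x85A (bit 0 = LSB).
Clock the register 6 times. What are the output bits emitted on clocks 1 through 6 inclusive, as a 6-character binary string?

reg_0 = 0x85A
clock 1: out=0, reg = 0xC2D
clock 2: out=1, reg = 0x616
clock 3: out=0, reg = 0x30B
clock 4: out=1, reg = 0x185
clock 5: out=1, reg = 0x8C2
clock 6: out=0, reg = 0x461

010110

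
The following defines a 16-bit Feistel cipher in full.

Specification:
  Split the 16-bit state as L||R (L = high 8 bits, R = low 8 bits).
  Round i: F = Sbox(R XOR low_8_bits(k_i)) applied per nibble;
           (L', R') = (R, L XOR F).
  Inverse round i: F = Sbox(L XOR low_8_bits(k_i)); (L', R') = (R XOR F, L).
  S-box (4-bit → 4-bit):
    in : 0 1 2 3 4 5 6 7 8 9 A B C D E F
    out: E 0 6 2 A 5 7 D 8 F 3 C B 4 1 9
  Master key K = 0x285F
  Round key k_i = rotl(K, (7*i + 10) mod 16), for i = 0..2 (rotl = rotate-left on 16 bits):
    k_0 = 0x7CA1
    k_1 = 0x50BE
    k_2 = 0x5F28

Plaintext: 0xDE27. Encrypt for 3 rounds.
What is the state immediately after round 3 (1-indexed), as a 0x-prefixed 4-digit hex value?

s_0 = plaintext = 0xDE27
s_1 = Round(s_0, k_0) = 0x2759
s_2 = Round(s_1, k_1) = 0x593A
s_3 = Round(s_2, k_2) = 0x3A5F

0x3A5F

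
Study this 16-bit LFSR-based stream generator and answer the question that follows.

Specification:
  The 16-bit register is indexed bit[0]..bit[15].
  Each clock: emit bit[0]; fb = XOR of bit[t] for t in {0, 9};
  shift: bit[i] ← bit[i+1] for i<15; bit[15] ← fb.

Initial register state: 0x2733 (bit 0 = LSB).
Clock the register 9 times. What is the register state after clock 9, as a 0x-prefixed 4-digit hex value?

reg_0 = 0x2733
clock 1: out=1, reg = 0x1399
clock 2: out=1, reg = 0x09CC
clock 3: out=0, reg = 0x04E6
clock 4: out=0, reg = 0x0273
clock 5: out=1, reg = 0x0139
clock 6: out=1, reg = 0x809C
clock 7: out=0, reg = 0x404E
clock 8: out=0, reg = 0x2027
clock 9: out=1, reg = 0x9013

0x9013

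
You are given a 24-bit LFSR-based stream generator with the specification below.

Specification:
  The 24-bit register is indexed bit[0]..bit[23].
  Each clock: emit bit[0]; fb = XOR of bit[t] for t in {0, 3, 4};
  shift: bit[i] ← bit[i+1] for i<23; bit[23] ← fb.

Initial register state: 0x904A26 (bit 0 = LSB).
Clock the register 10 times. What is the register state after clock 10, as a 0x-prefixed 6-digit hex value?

reg_0 = 0x904A26
clock 1: out=0, reg = 0x482513
clock 2: out=1, reg = 0x241289
clock 3: out=1, reg = 0x120944
clock 4: out=0, reg = 0x0904A2
clock 5: out=0, reg = 0x048251
clock 6: out=1, reg = 0x024128
clock 7: out=0, reg = 0x812094
clock 8: out=0, reg = 0xC0904A
clock 9: out=0, reg = 0xE04825
clock 10: out=1, reg = 0xF02412

0xF02412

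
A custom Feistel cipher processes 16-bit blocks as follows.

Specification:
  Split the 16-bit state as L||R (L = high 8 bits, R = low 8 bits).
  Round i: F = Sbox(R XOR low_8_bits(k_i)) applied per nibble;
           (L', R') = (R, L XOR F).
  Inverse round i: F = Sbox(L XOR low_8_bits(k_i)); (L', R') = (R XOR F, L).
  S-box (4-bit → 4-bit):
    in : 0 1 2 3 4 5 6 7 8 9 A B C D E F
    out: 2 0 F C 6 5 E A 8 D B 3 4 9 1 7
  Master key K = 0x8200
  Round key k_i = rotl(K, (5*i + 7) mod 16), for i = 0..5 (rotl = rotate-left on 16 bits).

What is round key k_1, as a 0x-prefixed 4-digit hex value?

0x0820

K = 0x8200
k_0 = rotl(K, (5*0+7) mod 16) = rotl(K, 7) = 0x0041
k_1 = rotl(K, (5*1+7) mod 16) = rotl(K, 12) = 0x0820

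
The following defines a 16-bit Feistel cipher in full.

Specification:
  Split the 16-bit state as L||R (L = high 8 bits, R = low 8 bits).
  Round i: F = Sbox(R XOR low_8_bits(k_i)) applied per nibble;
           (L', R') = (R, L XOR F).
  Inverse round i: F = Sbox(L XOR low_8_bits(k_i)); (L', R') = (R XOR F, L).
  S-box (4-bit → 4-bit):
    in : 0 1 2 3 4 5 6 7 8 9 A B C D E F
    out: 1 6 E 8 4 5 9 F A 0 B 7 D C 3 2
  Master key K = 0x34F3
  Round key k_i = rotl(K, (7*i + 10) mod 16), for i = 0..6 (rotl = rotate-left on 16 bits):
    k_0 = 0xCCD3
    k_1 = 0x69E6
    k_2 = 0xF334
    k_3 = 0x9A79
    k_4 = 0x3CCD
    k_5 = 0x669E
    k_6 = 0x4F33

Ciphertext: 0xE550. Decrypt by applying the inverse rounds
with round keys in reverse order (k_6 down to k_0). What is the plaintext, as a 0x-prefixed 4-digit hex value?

s_0 = ciphertext = 0xE550
s_1 = InvRound(s_0, k_6) = 0x99E5
s_2 = InvRound(s_1, k_5) = 0xFA99
s_3 = InvRound(s_2, k_4) = 0x16FA
s_4 = InvRound(s_3, k_3) = 0x6816
s_5 = InvRound(s_4, k_2) = 0x4B68
s_6 = InvRound(s_5, k_1) = 0xD44B
s_7 = InvRound(s_6, k_0) = 0x54D4

0x54D4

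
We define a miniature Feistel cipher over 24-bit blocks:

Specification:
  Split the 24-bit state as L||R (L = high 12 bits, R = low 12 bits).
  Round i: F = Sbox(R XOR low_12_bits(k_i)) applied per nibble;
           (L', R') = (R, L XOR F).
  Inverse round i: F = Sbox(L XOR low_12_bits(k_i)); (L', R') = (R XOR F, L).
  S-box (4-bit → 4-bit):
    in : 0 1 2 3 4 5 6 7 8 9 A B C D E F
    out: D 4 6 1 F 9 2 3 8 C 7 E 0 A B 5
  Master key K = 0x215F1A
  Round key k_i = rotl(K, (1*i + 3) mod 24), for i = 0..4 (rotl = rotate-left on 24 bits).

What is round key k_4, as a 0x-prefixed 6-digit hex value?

K = 0x215F1A
k_0 = rotl(K, (1*0+3) mod 24) = rotl(K, 3) = 0x0AF8D1
k_1 = rotl(K, (1*1+3) mod 24) = rotl(K, 4) = 0x15F1A2
k_2 = rotl(K, (1*2+3) mod 24) = rotl(K, 5) = 0x2BE344
k_3 = rotl(K, (1*3+3) mod 24) = rotl(K, 6) = 0x57C688
k_4 = rotl(K, (1*4+3) mod 24) = rotl(K, 7) = 0xAF8D10

0xAF8D10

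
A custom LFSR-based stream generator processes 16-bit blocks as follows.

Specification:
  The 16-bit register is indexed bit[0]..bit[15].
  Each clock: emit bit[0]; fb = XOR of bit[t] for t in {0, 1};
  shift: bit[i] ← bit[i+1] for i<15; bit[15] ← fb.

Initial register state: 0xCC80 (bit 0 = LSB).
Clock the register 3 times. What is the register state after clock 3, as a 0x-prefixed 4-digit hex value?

0x1990

reg_0 = 0xCC80
clock 1: out=0, reg = 0x6640
clock 2: out=0, reg = 0x3320
clock 3: out=0, reg = 0x1990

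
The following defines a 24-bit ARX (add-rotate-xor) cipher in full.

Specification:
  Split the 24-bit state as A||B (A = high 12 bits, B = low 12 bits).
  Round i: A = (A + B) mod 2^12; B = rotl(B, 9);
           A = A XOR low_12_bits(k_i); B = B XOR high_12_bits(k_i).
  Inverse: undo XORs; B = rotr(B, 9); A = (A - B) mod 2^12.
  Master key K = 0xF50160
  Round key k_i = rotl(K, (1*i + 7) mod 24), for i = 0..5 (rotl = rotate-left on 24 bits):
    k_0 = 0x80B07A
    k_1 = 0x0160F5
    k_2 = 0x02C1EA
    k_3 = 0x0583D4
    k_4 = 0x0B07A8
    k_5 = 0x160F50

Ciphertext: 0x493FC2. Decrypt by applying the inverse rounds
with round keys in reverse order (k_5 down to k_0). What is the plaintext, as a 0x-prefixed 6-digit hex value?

0xCEB0BB

s_0 = ciphertext = 0x493FC2
s_1 = InvRound(s_0, k_5) = 0x6AC517
s_2 = InvRound(s_1, k_4) = 0x3CAD3A
s_3 = InvRound(s_2, k_3) = 0x508B16
s_4 = InvRound(s_3, k_2) = 0xB0D9D5
s_5 = InvRound(s_4, k_1) = 0xDDCE1C
s_6 = InvRound(s_5, k_0) = 0xCEB0BB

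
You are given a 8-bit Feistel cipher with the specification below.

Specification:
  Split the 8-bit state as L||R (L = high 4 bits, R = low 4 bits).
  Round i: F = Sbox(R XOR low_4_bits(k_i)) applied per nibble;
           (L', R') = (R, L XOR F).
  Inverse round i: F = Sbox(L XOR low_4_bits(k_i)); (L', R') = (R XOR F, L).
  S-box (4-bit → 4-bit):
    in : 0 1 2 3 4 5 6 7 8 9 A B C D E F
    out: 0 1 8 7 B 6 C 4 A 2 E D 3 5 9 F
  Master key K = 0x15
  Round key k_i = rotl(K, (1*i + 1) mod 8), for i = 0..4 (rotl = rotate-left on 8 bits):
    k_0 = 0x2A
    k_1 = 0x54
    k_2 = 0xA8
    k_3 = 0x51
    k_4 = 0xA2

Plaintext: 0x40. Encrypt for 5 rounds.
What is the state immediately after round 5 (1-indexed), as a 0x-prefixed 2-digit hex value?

s_0 = plaintext = 0x40
s_1 = Round(s_0, k_0) = 0x0A
s_2 = Round(s_1, k_1) = 0xA9
s_3 = Round(s_2, k_2) = 0x9B
s_4 = Round(s_3, k_3) = 0xB7
s_5 = Round(s_4, k_4) = 0x7D

0x7D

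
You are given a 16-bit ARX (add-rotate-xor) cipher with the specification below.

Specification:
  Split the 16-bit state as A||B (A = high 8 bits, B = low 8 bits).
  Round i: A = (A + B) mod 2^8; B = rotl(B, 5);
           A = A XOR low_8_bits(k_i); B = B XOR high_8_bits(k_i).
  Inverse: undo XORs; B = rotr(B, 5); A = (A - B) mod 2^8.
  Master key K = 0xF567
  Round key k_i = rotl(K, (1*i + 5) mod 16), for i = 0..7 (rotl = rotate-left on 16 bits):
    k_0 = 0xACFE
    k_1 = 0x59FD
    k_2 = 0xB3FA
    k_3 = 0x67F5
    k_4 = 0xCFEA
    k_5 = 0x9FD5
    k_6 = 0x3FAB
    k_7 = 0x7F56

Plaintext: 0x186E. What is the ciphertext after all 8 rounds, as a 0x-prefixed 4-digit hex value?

0x264D

s_0 = plaintext = 0x186E
s_1 = Round(s_0, k_0) = 0x7861
s_2 = Round(s_1, k_1) = 0x2475
s_3 = Round(s_2, k_2) = 0x631D
s_4 = Round(s_3, k_3) = 0x75C4
s_5 = Round(s_4, k_4) = 0xD357
s_6 = Round(s_5, k_5) = 0xFF75
s_7 = Round(s_6, k_6) = 0xDF91
s_8 = Round(s_7, k_7) = 0x264D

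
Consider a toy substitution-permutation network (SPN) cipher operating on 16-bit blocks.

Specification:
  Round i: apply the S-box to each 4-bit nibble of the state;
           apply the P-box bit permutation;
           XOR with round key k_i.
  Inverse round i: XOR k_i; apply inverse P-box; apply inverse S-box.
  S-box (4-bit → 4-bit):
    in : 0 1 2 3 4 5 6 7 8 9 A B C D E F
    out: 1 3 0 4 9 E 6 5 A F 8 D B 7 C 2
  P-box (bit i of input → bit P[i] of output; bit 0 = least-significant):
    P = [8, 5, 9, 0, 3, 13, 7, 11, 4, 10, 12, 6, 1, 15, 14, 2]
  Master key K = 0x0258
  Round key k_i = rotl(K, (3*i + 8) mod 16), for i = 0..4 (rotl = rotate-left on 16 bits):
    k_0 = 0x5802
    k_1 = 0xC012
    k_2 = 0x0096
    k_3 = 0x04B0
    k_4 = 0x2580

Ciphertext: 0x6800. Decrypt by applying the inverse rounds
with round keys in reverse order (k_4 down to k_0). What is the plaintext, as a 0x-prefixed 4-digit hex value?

s_0 = ciphertext = 0x6800
s_1 = InvRound(s_0, k_4) = 0x3FE0
s_2 = InvRound(s_1, k_3) = 0x2B87
s_3 = InvRound(s_2, k_2) = 0x208B
s_4 = InvRound(s_3, k_1) = 0x60DA
s_5 = InvRound(s_4, k_0) = 0x2B92

0x2B92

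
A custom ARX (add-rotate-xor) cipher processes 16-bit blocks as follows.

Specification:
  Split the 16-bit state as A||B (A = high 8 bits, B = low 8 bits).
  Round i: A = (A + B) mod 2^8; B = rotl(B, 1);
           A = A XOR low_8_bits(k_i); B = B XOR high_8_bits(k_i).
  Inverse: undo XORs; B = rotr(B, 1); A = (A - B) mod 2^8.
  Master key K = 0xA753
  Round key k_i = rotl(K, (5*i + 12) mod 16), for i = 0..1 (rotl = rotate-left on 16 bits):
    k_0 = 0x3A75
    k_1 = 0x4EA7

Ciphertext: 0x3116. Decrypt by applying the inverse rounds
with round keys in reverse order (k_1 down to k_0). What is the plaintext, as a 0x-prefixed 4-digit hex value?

s_0 = ciphertext = 0x3116
s_1 = InvRound(s_0, k_1) = 0x6A2C
s_2 = InvRound(s_1, k_0) = 0x140B

0x140B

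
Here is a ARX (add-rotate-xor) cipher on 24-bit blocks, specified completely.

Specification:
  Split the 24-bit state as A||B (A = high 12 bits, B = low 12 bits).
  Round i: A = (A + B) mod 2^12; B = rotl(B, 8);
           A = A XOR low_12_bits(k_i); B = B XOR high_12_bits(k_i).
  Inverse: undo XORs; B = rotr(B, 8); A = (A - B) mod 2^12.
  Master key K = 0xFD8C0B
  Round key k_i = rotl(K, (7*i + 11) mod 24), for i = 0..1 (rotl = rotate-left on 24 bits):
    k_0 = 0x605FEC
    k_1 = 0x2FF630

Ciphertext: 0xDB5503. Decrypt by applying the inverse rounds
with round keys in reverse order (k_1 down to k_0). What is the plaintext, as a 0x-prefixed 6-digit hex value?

0x829C29

s_0 = ciphertext = 0xDB5503
s_1 = InvRound(s_0, k_1) = 0xBBEFC7
s_2 = InvRound(s_1, k_0) = 0x829C29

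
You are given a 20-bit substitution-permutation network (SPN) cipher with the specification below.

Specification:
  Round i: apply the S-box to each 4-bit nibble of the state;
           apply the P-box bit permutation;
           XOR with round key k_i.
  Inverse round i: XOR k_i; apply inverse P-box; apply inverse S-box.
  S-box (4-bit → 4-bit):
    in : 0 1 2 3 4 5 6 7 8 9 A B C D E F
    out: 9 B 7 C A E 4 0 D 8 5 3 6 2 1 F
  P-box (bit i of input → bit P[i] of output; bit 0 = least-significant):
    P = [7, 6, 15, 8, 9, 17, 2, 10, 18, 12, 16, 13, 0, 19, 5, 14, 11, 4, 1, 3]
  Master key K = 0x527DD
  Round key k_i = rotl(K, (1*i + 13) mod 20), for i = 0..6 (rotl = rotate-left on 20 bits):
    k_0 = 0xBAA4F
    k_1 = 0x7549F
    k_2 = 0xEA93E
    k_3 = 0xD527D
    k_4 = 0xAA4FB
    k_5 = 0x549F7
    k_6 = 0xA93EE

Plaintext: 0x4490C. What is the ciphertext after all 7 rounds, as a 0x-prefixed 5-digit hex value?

s_0 = plaintext = 0x4490C
s_1 = Round(s_0, k_0) = 0x34C17
s_2 = Round(s_1, k_1) = 0xC0295
s_3 = Round(s_2, k_2) = 0xB7C6D
s_4 = Round(s_3, k_3) = 0xC4A29
s_5 = Round(s_4, k_4) = 0x5E7ED
s_6 = Round(s_5, k_5) = 0x54BAC
s_7 = Round(s_6, k_6) = 0x641B0

0x641B0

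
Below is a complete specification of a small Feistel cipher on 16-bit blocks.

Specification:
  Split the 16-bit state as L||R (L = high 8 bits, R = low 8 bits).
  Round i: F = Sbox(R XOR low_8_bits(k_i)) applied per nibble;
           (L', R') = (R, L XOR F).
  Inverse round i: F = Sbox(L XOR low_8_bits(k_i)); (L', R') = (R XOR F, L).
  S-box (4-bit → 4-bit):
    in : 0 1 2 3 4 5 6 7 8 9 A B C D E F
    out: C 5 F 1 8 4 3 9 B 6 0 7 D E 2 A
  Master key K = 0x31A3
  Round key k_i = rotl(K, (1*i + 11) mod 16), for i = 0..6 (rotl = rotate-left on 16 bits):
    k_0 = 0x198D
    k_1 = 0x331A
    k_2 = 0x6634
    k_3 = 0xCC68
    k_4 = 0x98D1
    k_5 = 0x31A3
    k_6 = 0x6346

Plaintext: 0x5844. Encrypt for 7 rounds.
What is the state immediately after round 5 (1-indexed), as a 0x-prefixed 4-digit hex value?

s_0 = plaintext = 0x5844
s_1 = Round(s_0, k_0) = 0x448E
s_2 = Round(s_1, k_1) = 0x8E2C
s_3 = Round(s_2, k_2) = 0x2CD5
s_4 = Round(s_3, k_3) = 0xD552
s_5 = Round(s_4, k_4) = 0x5264
s_6 = Round(s_5, k_5) = 0x648B
s_7 = Round(s_6, k_6) = 0x8BBA

0x5264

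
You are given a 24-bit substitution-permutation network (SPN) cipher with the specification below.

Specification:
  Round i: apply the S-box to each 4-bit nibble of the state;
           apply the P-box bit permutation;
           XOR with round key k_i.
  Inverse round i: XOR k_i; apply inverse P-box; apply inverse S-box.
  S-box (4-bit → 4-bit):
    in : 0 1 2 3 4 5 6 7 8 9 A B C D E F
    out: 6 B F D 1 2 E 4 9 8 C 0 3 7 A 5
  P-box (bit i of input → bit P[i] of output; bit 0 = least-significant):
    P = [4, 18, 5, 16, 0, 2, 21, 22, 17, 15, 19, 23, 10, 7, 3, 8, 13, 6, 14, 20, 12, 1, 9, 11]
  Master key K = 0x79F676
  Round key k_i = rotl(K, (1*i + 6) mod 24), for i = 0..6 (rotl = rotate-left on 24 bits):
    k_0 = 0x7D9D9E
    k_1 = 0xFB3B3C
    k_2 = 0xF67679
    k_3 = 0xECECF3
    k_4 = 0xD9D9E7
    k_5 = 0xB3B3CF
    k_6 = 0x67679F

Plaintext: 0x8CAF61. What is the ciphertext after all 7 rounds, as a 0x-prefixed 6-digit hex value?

0x094F24

s_0 = plaintext = 0x8CAF61
s_1 = Round(s_0, k_0) = 0x12A4C2
s_2 = Round(s_1, k_1) = 0xEC4243
s_3 = Round(s_2, k_2) = 0x7DDA0A
s_4 = Round(s_3, k_3) = 0x458A1F
s_5 = Round(s_4, k_4) = 0x11CC92
s_6 = Round(s_5, k_5) = 0xE40F3D
s_7 = Round(s_6, k_6) = 0x094F24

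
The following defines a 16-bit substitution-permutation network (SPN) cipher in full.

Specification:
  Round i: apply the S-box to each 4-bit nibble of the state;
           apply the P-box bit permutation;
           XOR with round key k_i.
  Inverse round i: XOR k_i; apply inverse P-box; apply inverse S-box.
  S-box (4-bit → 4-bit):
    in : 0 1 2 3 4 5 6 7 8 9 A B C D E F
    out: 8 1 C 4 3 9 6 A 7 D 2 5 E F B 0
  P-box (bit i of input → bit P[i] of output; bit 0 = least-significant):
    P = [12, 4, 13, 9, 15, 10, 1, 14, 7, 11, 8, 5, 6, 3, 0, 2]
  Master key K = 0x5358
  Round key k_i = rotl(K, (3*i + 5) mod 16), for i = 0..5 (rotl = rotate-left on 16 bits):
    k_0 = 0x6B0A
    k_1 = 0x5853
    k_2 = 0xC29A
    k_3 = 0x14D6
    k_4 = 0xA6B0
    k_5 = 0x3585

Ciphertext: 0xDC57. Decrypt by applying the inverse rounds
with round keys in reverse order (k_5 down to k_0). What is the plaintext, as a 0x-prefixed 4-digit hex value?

s_0 = ciphertext = 0xDC57
s_1 = InvRound(s_0, k_5) = 0x1896
s_2 = InvRound(s_1, k_4) = 0x0789
s_3 = InvRound(s_2, k_3) = 0xD33E
s_4 = InvRound(s_3, k_2) = 0x09F1
s_5 = InvRound(s_4, k_1) = 0xF921
s_6 = InvRound(s_5, k_0) = 0x60B5

0x60B5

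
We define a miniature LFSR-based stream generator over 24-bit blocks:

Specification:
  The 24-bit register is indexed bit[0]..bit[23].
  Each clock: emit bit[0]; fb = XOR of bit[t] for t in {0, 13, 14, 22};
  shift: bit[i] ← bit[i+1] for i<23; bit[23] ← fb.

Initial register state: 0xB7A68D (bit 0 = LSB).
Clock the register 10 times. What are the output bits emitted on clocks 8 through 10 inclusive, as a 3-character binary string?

101

reg_0 = 0xB7A68D
clock 1: out=1, reg = 0x5BD346
clock 2: out=0, reg = 0x2DE9A3
clock 3: out=1, reg = 0x96F4D1
clock 4: out=1, reg = 0xCB7A68
clock 5: out=0, reg = 0xE5BD34
clock 6: out=0, reg = 0x72DE9A
clock 7: out=0, reg = 0x396F4D
clock 8: out=1, reg = 0x9CB7A6
clock 9: out=0, reg = 0xCE5BD3
clock 10: out=1, reg = 0xE72DE9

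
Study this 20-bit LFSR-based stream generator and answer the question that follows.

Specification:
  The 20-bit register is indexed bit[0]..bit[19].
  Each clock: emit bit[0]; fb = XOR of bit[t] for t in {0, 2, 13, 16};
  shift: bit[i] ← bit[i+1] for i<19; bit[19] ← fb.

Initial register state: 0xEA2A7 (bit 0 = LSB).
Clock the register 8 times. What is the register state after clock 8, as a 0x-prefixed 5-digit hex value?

reg_0 = 0xEA2A7
clock 1: out=1, reg = 0xF5153
clock 2: out=1, reg = 0x7A8A9
clock 3: out=1, reg = 0xBD454
clock 4: out=0, reg = 0x5EA2A
clock 5: out=0, reg = 0x2F515
clock 6: out=1, reg = 0x97A8A
clock 7: out=0, reg = 0x4BD45
clock 8: out=1, reg = 0xA5EA2

0xA5EA2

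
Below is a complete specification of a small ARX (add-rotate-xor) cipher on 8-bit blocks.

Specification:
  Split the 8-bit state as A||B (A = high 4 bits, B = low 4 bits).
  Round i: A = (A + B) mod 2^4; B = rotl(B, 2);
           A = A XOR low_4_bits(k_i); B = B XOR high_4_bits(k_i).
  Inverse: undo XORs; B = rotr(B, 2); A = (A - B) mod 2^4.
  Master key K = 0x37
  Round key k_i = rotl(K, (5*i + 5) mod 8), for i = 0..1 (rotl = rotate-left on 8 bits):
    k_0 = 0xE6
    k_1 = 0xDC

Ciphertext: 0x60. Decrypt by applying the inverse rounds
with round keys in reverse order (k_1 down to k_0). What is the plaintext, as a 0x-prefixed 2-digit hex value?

s_0 = ciphertext = 0x60
s_1 = InvRound(s_0, k_1) = 0x37
s_2 = InvRound(s_1, k_0) = 0xF6

0xF6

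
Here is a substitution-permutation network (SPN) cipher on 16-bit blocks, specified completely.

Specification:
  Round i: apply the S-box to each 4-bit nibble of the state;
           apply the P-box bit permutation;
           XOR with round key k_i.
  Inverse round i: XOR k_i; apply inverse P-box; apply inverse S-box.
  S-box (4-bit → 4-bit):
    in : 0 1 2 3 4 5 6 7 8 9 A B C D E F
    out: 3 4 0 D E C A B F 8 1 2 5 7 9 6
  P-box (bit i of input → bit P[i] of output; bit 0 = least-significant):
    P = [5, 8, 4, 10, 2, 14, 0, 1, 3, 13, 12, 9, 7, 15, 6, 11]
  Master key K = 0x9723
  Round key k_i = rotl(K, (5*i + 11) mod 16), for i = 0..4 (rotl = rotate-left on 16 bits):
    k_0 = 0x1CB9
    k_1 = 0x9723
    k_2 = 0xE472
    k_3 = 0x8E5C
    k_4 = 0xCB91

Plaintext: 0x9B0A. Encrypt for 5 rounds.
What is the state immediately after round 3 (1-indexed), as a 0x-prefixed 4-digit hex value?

0xF468

s_0 = plaintext = 0x9B0A
s_1 = Round(s_0, k_0) = 0x749D
s_2 = Round(s_1, k_1) = 0x2C91
s_3 = Round(s_2, k_2) = 0xF468
s_4 = Round(s_3, k_3) = 0x792E
s_5 = Round(s_4, k_4) = 0x4531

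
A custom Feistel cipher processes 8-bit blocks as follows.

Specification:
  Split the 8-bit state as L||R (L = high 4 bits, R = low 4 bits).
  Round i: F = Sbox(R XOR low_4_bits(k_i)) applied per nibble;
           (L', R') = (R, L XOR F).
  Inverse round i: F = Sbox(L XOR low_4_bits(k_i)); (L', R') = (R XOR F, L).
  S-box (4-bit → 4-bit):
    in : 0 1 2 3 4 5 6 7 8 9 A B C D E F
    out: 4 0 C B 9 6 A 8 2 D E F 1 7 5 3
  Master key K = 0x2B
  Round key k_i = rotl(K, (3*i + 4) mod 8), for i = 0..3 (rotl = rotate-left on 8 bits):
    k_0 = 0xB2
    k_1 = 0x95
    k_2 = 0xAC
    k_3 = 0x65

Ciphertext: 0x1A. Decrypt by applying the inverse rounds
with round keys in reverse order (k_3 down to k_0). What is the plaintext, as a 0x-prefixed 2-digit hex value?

0xFB

s_0 = ciphertext = 0x1A
s_1 = InvRound(s_0, k_3) = 0x31
s_2 = InvRound(s_1, k_2) = 0x23
s_3 = InvRound(s_2, k_1) = 0xB2
s_4 = InvRound(s_3, k_0) = 0xFB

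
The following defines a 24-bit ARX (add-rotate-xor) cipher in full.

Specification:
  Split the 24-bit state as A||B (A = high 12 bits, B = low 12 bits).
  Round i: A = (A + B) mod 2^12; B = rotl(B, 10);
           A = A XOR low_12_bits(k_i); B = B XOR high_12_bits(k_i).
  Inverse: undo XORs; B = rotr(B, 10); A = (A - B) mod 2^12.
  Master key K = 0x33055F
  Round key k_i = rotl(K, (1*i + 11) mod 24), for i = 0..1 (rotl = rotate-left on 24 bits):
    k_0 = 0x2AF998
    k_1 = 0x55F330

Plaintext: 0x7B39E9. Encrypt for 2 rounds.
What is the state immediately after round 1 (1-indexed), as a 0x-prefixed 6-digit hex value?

s_0 = plaintext = 0x7B39E9
s_1 = Round(s_0, k_0) = 0x8044D5
s_2 = Round(s_1, k_1) = 0xFE906A

0x8044D5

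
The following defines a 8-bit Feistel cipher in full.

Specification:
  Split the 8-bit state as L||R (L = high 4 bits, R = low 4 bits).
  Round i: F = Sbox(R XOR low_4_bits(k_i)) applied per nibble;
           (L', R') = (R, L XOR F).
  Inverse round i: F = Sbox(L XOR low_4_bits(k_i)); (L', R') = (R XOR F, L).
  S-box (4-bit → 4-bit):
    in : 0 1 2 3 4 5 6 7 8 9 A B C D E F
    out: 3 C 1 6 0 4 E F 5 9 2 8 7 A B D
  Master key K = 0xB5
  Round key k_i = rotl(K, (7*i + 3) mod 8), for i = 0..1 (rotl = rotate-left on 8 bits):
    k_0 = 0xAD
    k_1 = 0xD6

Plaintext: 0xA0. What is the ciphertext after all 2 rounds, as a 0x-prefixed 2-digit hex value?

0x0E

s_0 = plaintext = 0xA0
s_1 = Round(s_0, k_0) = 0x00
s_2 = Round(s_1, k_1) = 0x0E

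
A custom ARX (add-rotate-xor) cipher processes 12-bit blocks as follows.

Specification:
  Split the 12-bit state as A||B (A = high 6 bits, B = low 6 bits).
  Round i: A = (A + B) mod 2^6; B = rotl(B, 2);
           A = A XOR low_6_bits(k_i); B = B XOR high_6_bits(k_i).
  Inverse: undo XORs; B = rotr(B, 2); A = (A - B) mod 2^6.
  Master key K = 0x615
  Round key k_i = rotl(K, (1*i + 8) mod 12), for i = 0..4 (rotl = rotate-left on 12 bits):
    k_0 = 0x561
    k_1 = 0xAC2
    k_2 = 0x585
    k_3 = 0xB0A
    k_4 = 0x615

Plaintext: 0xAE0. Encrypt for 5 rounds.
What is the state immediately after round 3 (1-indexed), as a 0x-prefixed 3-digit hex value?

0xF0D

s_0 = plaintext = 0xAE0
s_1 = Round(s_0, k_0) = 0xA97
s_2 = Round(s_1, k_1) = 0x0F6
s_3 = Round(s_2, k_2) = 0xF0D
s_4 = Round(s_3, k_3) = 0x0D8
s_5 = Round(s_4, k_4) = 0x3B9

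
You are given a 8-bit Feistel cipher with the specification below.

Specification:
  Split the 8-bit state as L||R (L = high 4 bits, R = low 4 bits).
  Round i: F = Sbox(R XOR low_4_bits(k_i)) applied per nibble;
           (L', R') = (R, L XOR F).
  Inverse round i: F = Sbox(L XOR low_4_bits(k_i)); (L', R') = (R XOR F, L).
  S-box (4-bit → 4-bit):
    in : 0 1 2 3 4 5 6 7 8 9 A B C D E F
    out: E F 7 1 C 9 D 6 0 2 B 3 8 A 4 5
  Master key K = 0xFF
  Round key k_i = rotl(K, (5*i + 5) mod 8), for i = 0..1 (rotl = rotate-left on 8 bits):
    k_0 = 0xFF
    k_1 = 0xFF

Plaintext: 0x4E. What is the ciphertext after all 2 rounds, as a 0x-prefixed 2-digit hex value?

0xB2

s_0 = plaintext = 0x4E
s_1 = Round(s_0, k_0) = 0xEB
s_2 = Round(s_1, k_1) = 0xB2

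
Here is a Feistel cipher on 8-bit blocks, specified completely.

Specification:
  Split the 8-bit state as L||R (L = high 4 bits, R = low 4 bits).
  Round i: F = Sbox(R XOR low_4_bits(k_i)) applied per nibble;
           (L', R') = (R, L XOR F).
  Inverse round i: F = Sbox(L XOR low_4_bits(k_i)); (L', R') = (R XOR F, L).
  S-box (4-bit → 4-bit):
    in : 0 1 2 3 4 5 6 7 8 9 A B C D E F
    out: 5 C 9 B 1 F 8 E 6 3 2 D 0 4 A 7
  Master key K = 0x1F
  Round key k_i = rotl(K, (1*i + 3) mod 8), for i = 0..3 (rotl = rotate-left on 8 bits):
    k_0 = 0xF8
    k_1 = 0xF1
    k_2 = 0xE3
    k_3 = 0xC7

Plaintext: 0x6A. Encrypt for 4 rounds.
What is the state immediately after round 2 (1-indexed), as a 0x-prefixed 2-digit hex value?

0xF0

s_0 = plaintext = 0x6A
s_1 = Round(s_0, k_0) = 0xAF
s_2 = Round(s_1, k_1) = 0xF0
s_3 = Round(s_2, k_2) = 0x04
s_4 = Round(s_3, k_3) = 0x4B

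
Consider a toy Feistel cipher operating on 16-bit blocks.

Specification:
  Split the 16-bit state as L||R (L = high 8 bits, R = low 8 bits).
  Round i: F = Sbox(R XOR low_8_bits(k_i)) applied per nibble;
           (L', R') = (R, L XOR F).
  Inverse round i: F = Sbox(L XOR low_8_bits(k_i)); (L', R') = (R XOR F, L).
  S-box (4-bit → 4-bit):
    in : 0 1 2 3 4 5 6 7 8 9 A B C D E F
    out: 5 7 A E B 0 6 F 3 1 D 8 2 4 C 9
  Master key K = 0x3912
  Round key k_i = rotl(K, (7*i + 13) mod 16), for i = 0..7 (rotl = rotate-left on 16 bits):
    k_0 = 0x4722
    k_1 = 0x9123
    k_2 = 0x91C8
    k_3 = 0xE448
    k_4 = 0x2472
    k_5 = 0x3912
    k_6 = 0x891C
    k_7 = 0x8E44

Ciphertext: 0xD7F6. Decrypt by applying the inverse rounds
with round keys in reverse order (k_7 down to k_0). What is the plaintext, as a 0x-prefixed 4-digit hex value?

0xEC67

s_0 = ciphertext = 0xD7F6
s_1 = InvRound(s_0, k_7) = 0xE8D7
s_2 = InvRound(s_1, k_6) = 0x4CE8
s_3 = InvRound(s_2, k_5) = 0xE44C
s_4 = InvRound(s_3, k_4) = 0x5AE4
s_5 = InvRound(s_4, k_3) = 0x9E5A
s_6 = InvRound(s_5, k_2) = 0x5C9E
s_7 = InvRound(s_6, k_1) = 0x675C
s_8 = InvRound(s_7, k_0) = 0xEC67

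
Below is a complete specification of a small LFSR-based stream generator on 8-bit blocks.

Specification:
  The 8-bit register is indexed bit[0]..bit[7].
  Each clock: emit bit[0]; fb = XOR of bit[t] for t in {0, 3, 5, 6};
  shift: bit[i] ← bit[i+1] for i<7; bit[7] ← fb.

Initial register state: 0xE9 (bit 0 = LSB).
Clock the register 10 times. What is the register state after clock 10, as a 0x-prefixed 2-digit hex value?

0x6C

reg_0 = 0xE9
clock 1: out=1, reg = 0x74
clock 2: out=0, reg = 0x3A
clock 3: out=0, reg = 0x1D
clock 4: out=1, reg = 0x0E
clock 5: out=0, reg = 0x87
clock 6: out=1, reg = 0xC3
clock 7: out=1, reg = 0x61
clock 8: out=1, reg = 0xB0
clock 9: out=0, reg = 0xD8
clock 10: out=0, reg = 0x6C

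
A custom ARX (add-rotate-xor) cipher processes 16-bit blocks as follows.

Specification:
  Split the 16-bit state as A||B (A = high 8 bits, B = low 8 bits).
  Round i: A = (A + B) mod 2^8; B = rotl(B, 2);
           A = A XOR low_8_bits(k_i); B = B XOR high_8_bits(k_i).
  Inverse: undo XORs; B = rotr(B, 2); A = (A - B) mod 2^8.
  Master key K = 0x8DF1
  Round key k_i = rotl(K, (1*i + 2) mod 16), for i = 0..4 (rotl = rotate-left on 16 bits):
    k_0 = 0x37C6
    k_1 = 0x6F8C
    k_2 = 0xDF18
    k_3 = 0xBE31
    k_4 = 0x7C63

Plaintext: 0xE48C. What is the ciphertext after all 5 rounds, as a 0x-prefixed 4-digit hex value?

s_0 = plaintext = 0xE48C
s_1 = Round(s_0, k_0) = 0xB605
s_2 = Round(s_1, k_1) = 0x377B
s_3 = Round(s_2, k_2) = 0xAA32
s_4 = Round(s_3, k_3) = 0xED76
s_5 = Round(s_4, k_4) = 0x00A5

0x00A5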